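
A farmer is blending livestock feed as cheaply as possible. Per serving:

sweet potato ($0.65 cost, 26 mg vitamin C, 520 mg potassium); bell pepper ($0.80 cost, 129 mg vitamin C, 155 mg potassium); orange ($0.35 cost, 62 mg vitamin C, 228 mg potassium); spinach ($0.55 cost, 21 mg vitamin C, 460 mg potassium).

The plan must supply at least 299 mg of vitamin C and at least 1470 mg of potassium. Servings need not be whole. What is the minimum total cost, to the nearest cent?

At the optimum either one food covers both requirements or two foods hit both targets exactly; no other combination can be cheaper.
sweet potato only: max(299/26, 1470/520) = 11.5 servings → $7.47.
bell pepper only: max(299/129, 1470/155) = 9.484 servings → $7.59.
orange only: max(299/62, 1470/228) = 6.447 servings → $2.26.
spinach only: max(299/21, 1470/460) = 14.24 servings → $7.83.
sweet potato + bell pepper with both tight: 2.273 servings and 1.86 servings → $2.96.
sweet potato + orange with both tight: 0.8729 servings and 4.457 servings → $2.13.
sweet potato + spinach: intersection lies outside the first quadrant.
bell pepper + orange: intersection lies outside the first quadrant.
bell pepper + spinach with both tight: 1.902 servings and 2.555 servings → $2.93.
orange + spinach with both tight: 4.495 servings and 0.9678 servings → $2.11.
The minimum over all feasible corners is $2.11.

$2.11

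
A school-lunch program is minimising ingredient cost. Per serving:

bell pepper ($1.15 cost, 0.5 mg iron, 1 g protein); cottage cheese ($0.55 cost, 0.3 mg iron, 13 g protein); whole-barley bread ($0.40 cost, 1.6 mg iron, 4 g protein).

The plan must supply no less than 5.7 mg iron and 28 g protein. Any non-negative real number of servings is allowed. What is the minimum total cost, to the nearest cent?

At the optimum either one food covers both requirements or two foods hit both targets exactly; no other combination can be cheaper.
bell pepper only: max(5.7/0.5, 28/1) = 28 servings → $32.20.
cottage cheese only: max(5.7/0.3, 28/13) = 19 servings → $10.45.
whole-barley bread only: max(5.7/1.6, 28/4) = 7 servings → $2.80.
bell pepper + cottage cheese with both tight: 10.6 servings and 1.339 servings → $12.92.
bell pepper + whole-barley bread with both targets exact would need a negative amount; discard.
cottage cheese + whole-barley bread with both tight: 1.122 servings and 3.352 servings → $1.96.
So the least-cost plan costs $1.96.

$1.96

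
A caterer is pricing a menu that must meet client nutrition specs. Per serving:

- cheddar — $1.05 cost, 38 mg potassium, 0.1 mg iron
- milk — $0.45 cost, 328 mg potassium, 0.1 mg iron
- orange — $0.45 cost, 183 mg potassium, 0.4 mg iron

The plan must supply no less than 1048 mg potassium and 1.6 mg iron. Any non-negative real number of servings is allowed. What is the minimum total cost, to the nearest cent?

cheddar only: max(1048/38, 1.6/0.1) = 27.58 servings → $28.96.
milk only: max(1048/328, 1.6/0.1) = 16 servings → $7.20.
orange only: max(1048/183, 1.6/0.4) = 5.727 servings → $2.58.
cheddar + milk with both tight: 14.48 servings and 1.517 servings → $15.89.
cheddar + orange: the both-tight solution has a negative serving — not a feasible corner.
milk + orange with both tight: 1.12 servings and 3.72 servings → $2.18.
So the least-cost plan costs $2.18.

$2.18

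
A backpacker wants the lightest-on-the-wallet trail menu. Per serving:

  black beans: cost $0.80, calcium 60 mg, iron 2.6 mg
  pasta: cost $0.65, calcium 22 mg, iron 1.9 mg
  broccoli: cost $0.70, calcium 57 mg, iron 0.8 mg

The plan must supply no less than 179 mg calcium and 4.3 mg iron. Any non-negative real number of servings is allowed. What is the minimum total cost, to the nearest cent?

Minimising a linear cost over {calcium ≥ 179, iron ≥ 4.3, servings ≥ 0} — the optimum is at a vertex, using one or two foods.
black beans only: max(179/60, 4.3/2.6) = 2.983 servings → $2.39.
pasta only: max(179/22, 4.3/1.9) = 8.136 servings → $5.29.
broccoli only: max(179/57, 4.3/0.8) = 5.375 servings → $3.76.
black beans + pasta: the both-tight solution has a negative serving — not a feasible corner.
black beans + broccoli with both tight: 1.017 servings and 2.07 servings → $2.26.
pasta + broccoli with both tight: 1.123 servings and 2.707 servings → $2.62.
The minimum over all feasible corners is $2.26.

$2.26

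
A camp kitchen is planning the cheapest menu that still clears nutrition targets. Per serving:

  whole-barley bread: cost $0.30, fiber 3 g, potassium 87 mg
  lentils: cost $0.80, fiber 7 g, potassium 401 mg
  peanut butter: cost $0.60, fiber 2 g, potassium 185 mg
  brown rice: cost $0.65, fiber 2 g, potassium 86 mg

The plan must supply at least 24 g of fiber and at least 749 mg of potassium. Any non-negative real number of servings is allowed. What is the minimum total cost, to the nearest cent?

whole-barley bread only: max(24/3, 749/87) = 8.609 servings → $2.58.
lentils only: max(24/7, 749/401) = 3.429 servings → $2.74.
peanut butter only: max(24/2, 749/185) = 12 servings → $7.20.
brown rice only: max(24/2, 749/86) = 12 servings → $7.80.
whole-barley bread + lentils with both tight: 7.375 servings and 0.2677 servings → $2.43.
whole-barley bread + peanut butter with both tight: 7.722 servings and 0.4173 servings → $2.57.
whole-barley bread + brown rice with both tight: 6.738 servings and 1.893 servings → $3.25.
lentils + peanut butter: intersection lies outside the first quadrant.
lentils + brown rice: intersection lies outside the first quadrant.
peanut butter + brown rice with both targets exact would need a negative amount; discard.
Cheapest feasible corner: $2.43.

$2.43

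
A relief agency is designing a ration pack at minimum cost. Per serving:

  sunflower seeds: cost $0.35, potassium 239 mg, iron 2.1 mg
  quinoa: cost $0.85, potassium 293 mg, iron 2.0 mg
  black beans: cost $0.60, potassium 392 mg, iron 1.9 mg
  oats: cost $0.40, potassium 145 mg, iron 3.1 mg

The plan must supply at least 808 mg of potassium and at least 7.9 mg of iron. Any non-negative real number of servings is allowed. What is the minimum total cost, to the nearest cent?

For a min-cost LP with two ≥-constraints, a basic feasible solution has at most two positive variables.
sunflower seeds only: max(808/239, 7.9/2.1) = 3.762 servings → $1.32.
quinoa only: max(808/293, 7.9/2.0) = 3.95 servings → $3.36.
black beans only: max(808/392, 7.9/1.9) = 4.158 servings → $2.49.
oats only: max(808/145, 7.9/3.1) = 5.572 servings → $2.23.
sunflower seeds + quinoa: the both-tight solution has a negative serving — not a feasible corner.
sunflower seeds + black beans: the both-tight solution has a negative serving — not a feasible corner.
sunflower seeds + oats with both tight: 3.115 servings and 0.4384 servings → $1.27.
quinoa + black beans with both targets exact would need a negative amount; discard.
quinoa + oats with both tight: 2.198 servings and 1.13 servings → $2.32.
black beans + oats with both tight: 1.447 servings and 1.662 servings → $1.53.
The minimum over all feasible corners is $1.27.

$1.27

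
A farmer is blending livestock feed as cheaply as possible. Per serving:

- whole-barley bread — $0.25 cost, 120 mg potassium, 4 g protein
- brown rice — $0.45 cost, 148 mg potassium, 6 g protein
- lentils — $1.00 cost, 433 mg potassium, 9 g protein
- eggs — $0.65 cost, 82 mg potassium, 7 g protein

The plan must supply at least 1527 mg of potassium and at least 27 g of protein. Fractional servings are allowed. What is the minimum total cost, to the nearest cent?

$3.18

For a min-cost LP with two ≥-constraints, a basic feasible solution has at most two positive variables.
whole-barley bread only: max(1527/120, 27/4) = 12.72 servings → $3.18.
brown rice only: max(1527/148, 27/6) = 10.32 servings → $4.64.
lentils only: max(1527/433, 27/9) = 3.527 servings → $3.53.
eggs only: max(1527/82, 27/7) = 18.62 servings → $12.10.
whole-barley bread + brown rice with both targets exact would need a negative amount; discard.
whole-barley bread + lentils: the both-tight solution has a negative serving — not a feasible corner.
whole-barley bread + eggs with both targets exact would need a negative amount; discard.
brown rice + lentils with both targets exact would need a negative amount; discard.
brown rice + eggs with both targets exact would need a negative amount; discard.
lentils + eggs: intersection lies outside the first quadrant.
Cheapest feasible corner: $3.18.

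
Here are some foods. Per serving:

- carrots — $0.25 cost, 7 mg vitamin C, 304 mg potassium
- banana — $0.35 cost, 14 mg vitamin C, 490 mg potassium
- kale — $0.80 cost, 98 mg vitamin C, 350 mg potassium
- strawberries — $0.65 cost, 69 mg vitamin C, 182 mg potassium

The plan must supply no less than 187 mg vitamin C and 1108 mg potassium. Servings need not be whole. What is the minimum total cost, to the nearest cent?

$1.76

With two linear requirements the optimum uses one or two foods; enumerate the corners.
carrots only: max(187/7, 1108/304) = 26.71 servings → $6.68.
banana only: max(187/14, 1108/490) = 13.36 servings → $4.67.
kale only: max(187/98, 1108/350) = 3.166 servings → $2.53.
strawberries only: max(187/69, 1108/182) = 6.088 servings → $3.96.
carrots + banana with both targets exact would need a negative amount; discard.
carrots + kale with both tight: 1.578 servings and 1.795 servings → $1.83.
carrots + strawberries with both tight: 2.153 servings and 2.492 servings → $2.16.
banana + kale with both tight: 1 servings and 1.765 servings → $1.76.
banana + strawberries with both tight: 1.357 servings and 2.435 servings → $2.06.
kale + strawberries with both targets exact would need a negative amount; discard.
So the least-cost plan costs $1.76.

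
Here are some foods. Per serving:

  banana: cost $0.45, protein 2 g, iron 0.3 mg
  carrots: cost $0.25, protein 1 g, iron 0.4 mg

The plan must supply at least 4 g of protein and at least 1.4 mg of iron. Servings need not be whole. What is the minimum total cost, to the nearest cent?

$0.98

This is a tiny linear program; its minimum lies at a vertex of the feasible set. List the vertices and price them.
banana only: max(4/2, 1.4/0.3) = 4.667 servings → $2.10.
carrots only: max(4/1, 1.4/0.4) = 4 servings → $1.00.
banana + carrots with both tight: 0.4 servings and 3.2 servings → $0.98.
So the least-cost plan costs $0.98.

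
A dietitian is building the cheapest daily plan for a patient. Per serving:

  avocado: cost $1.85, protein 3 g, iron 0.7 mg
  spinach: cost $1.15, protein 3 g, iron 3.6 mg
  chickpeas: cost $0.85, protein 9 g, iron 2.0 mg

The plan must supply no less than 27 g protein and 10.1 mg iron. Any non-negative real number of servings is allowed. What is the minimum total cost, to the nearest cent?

$3.76

This is a tiny linear program; its minimum lies at a vertex of the feasible set. List the vertices and price them.
avocado only: max(27/3, 10.1/0.7) = 14.43 servings → $26.69.
spinach only: max(27/3, 10.1/3.6) = 9 servings → $10.35.
chickpeas only: max(27/9, 10.1/2.0) = 5.05 servings → $4.29.
avocado + spinach with both tight: 7.69 servings and 1.31 servings → $15.73.
avocado + chickpeas: the both-tight solution has a negative serving — not a feasible corner.
spinach + chickpeas with both tight: 1.398 servings and 2.534 servings → $3.76.
The minimum over all feasible corners is $3.76.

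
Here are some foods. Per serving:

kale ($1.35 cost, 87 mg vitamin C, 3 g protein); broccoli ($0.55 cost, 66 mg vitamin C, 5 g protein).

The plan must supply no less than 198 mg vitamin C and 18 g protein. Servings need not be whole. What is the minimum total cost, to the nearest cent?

$1.98

This is a tiny linear program; its minimum lies at a vertex of the feasible set. List the vertices and price them.
kale only: max(198/87, 18/3) = 6 servings → $8.10.
broccoli only: max(198/66, 18/5) = 3.6 servings → $1.98.
kale + broccoli with both targets exact would need a negative amount; discard.
The minimum over all feasible corners is $1.98.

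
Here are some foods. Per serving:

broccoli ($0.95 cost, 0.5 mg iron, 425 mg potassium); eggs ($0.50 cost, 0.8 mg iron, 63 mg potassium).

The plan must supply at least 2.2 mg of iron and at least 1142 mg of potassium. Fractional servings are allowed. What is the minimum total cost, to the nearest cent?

This is a tiny linear program; its minimum lies at a vertex of the feasible set. List the vertices and price them.
broccoli only: max(2.2/0.5, 1142/425) = 4.4 servings → $4.18.
eggs only: max(2.2/0.8, 1142/63) = 18.13 servings → $9.06.
broccoli + eggs with both tight: 2.512 servings and 1.18 servings → $2.98.
Cheapest feasible corner: $2.98.

$2.98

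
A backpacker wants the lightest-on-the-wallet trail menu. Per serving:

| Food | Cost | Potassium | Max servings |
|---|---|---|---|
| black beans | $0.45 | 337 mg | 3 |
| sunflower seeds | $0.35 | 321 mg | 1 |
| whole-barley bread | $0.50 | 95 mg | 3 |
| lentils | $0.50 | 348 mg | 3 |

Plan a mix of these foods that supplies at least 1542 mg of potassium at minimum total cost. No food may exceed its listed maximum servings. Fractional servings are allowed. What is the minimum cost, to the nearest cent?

Cost per mg of potassium: sunflower seeds $0.0011, black beans $0.0013, lentils $0.0014, whole-barley bread $0.0053.
Take 1 serving of sunflower seeds: +321.0 mg potassium for $0.35 (total $0.35, still need 1221.0 mg).
Take 3 servings of black beans: +1011.0 mg potassium for $1.35 (total $1.70, still need 210.0 mg).
Take 0.6034 servings of lentils: +210.0 mg potassium for $0.30 (total $2.00, still need 0.0 mg).
Greedy by cheapest-per-mg is optimal for a single linear constraint, so the minimum cost is $2.00.

$2.00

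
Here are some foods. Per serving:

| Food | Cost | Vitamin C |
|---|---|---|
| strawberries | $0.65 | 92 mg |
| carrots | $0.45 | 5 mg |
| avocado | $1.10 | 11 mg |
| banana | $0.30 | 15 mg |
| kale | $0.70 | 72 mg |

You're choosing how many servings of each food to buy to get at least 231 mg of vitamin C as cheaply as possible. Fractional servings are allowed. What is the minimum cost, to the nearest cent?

Cost per mg of vitamin C: strawberries $0.0071, kale $0.0097, banana $0.0200, carrots $0.0900, avocado $0.1000.
With no serving limits, use only strawberries: 231 mg / 92 mg = 2.511 servings × $0.65 = $1.63.

$1.63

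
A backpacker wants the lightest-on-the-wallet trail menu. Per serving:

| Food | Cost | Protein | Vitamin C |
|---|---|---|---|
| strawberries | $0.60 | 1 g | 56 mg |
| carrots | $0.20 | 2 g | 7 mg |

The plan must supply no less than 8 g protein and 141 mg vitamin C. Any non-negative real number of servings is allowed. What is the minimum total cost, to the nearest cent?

$1.88

An LP optimum is at a vertex; with two nutrient constraints at most two foods are used. Check each candidate.
strawberries only: max(8/1, 141/56) = 8 servings → $4.80.
carrots only: max(8/2, 141/7) = 20.14 servings → $4.03.
strawberries + carrots with both tight: 2.152 servings and 2.924 servings → $1.88.
Cheapest feasible corner: $1.88.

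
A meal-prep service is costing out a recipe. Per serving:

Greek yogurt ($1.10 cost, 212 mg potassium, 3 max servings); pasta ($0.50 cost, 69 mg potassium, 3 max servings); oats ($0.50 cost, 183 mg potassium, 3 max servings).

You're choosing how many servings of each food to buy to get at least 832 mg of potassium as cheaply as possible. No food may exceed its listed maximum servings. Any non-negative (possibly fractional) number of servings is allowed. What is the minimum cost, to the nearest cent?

$2.97

Cost per mg of potassium: oats $0.0027, Greek yogurt $0.0052, pasta $0.0072.
Take 3 servings of oats: +549.0 mg potassium for $1.50 (total $1.50, still need 283.0 mg).
Take 1.335 servings of Greek yogurt: +283.0 mg potassium for $1.47 (total $2.97, still need 0.0 mg).
Filling from the cheapest source first is optimal under one linear minimum: $2.97.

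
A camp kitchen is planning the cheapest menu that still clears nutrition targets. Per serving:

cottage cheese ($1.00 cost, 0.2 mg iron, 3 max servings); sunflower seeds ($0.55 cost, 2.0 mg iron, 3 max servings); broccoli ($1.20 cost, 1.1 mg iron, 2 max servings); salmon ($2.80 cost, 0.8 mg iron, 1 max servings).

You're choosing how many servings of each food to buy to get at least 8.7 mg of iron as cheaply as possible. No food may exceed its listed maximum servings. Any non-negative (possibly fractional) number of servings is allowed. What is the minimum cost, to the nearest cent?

Cost per mg of iron: sunflower seeds $0.2750, broccoli $1.0909, salmon $3.5000, cottage cheese $5.0000.
Take 3 servings of sunflower seeds: +6.0 mg iron for $1.65 (total $1.65, still need 2.7 mg).
Take 2 servings of broccoli: +2.2 mg iron for $2.40 (total $4.05, still need 0.5 mg).
Take 0.625 servings of salmon: +0.5 mg iron for $1.75 (total $5.80, still need 0.0 mg).
Greedy by cheapest-per-mg is optimal for a single linear constraint, so the minimum cost is $5.80.

$5.80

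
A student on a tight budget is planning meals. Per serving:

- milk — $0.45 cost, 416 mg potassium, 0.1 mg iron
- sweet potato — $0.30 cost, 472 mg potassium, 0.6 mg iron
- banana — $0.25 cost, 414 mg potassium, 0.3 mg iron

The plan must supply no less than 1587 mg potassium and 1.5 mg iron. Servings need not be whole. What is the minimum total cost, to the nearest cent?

milk only: max(1587/416, 1.5/0.1) = 15 servings → $6.75.
sweet potato only: max(1587/472, 1.5/0.6) = 3.362 servings → $1.01.
banana only: max(1587/414, 1.5/0.3) = 5 servings → $1.25.
milk + sweet potato with both tight: 1.207 servings and 2.299 servings → $1.23.
milk + banana with both targets exact would need a negative amount; discard.
sweet potato + banana with both tight: 1.357 servings and 2.287 servings → $0.98.
Cheapest feasible corner: $0.98.

$0.98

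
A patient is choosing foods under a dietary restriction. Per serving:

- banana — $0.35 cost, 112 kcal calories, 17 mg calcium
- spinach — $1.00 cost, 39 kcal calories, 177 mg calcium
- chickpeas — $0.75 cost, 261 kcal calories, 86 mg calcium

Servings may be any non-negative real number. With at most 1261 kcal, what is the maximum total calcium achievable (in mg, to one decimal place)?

Calcium per kcal: spinach 4.538, chickpeas 0.3295, banana 0.1518.
With no serving limits, spend the whole calories allowance on spinach: 1261 kcal / 39 kcal × 177 mg = 5723.0 mg.

5723.0 mg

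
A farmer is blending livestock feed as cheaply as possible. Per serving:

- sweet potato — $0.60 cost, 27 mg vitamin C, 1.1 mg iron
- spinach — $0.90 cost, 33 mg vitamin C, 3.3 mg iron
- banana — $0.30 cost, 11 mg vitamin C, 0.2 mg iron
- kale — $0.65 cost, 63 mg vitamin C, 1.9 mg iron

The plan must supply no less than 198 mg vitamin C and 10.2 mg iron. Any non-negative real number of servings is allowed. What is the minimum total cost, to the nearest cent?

$3.07

The cheapest plan sits at a corner of the feasible region — with two constraints it uses at most two foods.
sweet potato only: max(198/27, 10.2/1.1) = 9.273 servings → $5.56.
spinach only: max(198/33, 10.2/3.3) = 6 servings → $5.40.
banana only: max(198/11, 10.2/0.2) = 51 servings → $15.30.
kale only: max(198/63, 10.2/1.9) = 5.368 servings → $3.49.
sweet potato + spinach with both tight: 6 servings and 1.091 servings → $4.58.
sweet potato + banana: the both-tight solution has a negative serving — not a feasible corner.
sweet potato + kale: intersection lies outside the first quadrant.
spinach + banana with both tight: 2.444 servings and 10.67 servings → $5.40.
spinach + kale with both tight: 1.835 servings and 2.182 servings → $3.07.
banana + kale with both targets exact would need a negative amount; discard.
So the least-cost plan costs $3.07.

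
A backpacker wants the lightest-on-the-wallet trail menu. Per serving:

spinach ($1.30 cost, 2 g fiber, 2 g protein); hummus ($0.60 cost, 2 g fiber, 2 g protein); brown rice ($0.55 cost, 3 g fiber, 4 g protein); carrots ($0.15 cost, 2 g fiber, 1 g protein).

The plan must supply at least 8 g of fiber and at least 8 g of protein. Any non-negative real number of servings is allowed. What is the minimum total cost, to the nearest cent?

$1.12

Compare the cost at each extreme point of the feasible region.
spinach only: max(8/2, 8/2) = 4 servings → $5.20.
hummus only: max(8/2, 8/2) = 4 servings → $2.40.
brown rice only: max(8/3, 8/4) = 2.667 servings → $1.47.
carrots only: max(8/2, 8/1) = 8 servings → $1.20.
spinach + hummus (both tight): parallel constraints — no distinct corner.
spinach + brown rice with both tight: 4 servings and 0 servings → $5.20.
spinach + carrots with both tight: 4 servings and 0 servings → $5.20.
hummus + brown rice with both tight: 4 servings and 0 servings → $2.40.
hummus + carrots with both tight: 4 servings and 0 servings → $2.40.
brown rice + carrots with both tight: 1.6 servings and 1.6 servings → $1.12.
The minimum over all feasible corners is $1.12.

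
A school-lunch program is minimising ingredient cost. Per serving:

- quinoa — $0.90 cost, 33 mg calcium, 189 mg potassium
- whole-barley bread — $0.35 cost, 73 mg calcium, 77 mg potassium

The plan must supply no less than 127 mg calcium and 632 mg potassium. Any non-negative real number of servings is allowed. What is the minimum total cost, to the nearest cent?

$2.87

At the optimum either one food covers both requirements or two foods hit both targets exactly; no other combination can be cheaper.
quinoa only: max(127/33, 632/189) = 3.848 servings → $3.46.
whole-barley bread only: max(127/73, 632/77) = 8.208 servings → $2.87.
quinoa + whole-barley bread with both tight: 3.23 servings and 0.2796 servings → $3.00.
Cheapest feasible corner: $2.87.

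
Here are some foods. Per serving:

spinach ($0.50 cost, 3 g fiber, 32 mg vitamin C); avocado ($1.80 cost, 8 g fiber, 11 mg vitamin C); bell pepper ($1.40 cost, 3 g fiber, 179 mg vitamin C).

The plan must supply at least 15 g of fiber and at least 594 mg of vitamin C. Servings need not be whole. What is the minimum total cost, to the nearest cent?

A basic optimal solution has at most two foods positive. Try each food alone and each pair with both targets met exactly.
spinach only: max(15/3, 594/32) = 18.56 servings → $9.28.
avocado only: max(15/8, 594/11) = 54 servings → $97.20.
bell pepper only: max(15/3, 594/179) = 5 servings → $7.00.
spinach + avocado: the both-tight solution has a negative serving — not a feasible corner.
spinach + bell pepper with both tight: 2.048 servings and 2.952 servings → $5.16.
avocado + bell pepper with both tight: 0.6455 servings and 3.279 servings → $5.75.
So the least-cost plan costs $5.16.

$5.16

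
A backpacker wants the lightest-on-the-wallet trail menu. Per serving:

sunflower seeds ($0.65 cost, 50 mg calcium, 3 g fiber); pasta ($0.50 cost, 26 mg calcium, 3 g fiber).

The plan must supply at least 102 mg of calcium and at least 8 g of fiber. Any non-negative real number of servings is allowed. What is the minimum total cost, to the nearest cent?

With two linear requirements the optimum uses one or two foods; enumerate the corners.
sunflower seeds only: max(102/50, 8/3) = 2.667 servings → $1.73.
pasta only: max(102/26, 8/3) = 3.923 servings → $1.96.
sunflower seeds + pasta with both tight: 1.361 servings and 1.306 servings → $1.54.
Cheapest feasible corner: $1.54.

$1.54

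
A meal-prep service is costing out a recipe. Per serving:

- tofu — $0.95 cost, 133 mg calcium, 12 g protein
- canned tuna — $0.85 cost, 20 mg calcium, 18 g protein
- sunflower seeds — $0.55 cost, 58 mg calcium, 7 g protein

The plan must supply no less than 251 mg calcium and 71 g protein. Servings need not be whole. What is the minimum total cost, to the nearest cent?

$3.90

Minimising a linear cost over {calcium ≥ 251, protein ≥ 71, servings ≥ 0} — the optimum is at a vertex, using one or two foods.
tofu only: max(251/133, 71/12) = 5.917 servings → $5.62.
canned tuna only: max(251/20, 71/18) = 12.55 servings → $10.67.
sunflower seeds only: max(251/58, 71/7) = 10.14 servings → $5.58.
tofu + canned tuna with both tight: 1.438 servings and 2.986 servings → $3.90.
tofu + sunflower seeds with both targets exact would need a negative amount; discard.
canned tuna + sunflower seeds with both tight: 2.612 servings and 3.427 servings → $4.10.
So the least-cost plan costs $3.90.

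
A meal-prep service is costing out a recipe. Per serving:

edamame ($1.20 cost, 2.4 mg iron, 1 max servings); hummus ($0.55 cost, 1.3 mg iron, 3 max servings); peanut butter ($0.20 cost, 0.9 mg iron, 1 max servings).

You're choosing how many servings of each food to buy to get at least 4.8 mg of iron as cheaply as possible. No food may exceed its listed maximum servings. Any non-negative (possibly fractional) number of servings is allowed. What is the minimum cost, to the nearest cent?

$1.85

Cost per mg of iron: peanut butter $0.2222, hummus $0.4231, edamame $0.5000.
Take 1 serving of peanut butter: +0.9 mg iron for $0.20 (total $0.20, still need 3.9 mg).
Take 3 servings of hummus: +3.9 mg iron for $1.65 (total $1.85, still need 0.0 mg).
Filling from the cheapest source first is optimal under one linear minimum: $1.85.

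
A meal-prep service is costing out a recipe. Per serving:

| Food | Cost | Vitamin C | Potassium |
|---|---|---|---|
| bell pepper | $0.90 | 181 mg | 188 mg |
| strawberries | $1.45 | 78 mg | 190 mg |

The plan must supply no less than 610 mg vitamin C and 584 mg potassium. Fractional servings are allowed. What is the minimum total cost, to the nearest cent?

For a min-cost LP with two ≥-constraints, a basic feasible solution has at most two positive variables.
bell pepper only: max(610/181, 584/188) = 3.37 servings → $3.03.
strawberries only: max(610/78, 584/190) = 7.821 servings → $11.34.
bell pepper + strawberries with both targets exact would need a negative amount; discard.
So the least-cost plan costs $3.03.

$3.03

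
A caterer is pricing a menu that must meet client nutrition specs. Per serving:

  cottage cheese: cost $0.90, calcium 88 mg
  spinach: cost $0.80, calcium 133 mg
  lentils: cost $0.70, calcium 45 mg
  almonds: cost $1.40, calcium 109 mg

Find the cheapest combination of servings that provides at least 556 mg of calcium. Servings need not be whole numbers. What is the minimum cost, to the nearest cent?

$3.34

Cost per mg of calcium: spinach $0.0060, cottage cheese $0.0102, almonds $0.0128, lentils $0.0156.
With no serving limits, use only spinach: 556 mg / 133 mg = 4.18 servings × $0.80 = $3.34.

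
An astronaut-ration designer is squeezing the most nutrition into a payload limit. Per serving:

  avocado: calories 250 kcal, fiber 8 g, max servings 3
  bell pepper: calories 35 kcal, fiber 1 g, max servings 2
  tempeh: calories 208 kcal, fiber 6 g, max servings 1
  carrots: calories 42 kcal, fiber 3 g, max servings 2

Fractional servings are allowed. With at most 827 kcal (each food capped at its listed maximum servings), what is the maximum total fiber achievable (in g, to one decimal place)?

Fiber per kcal: carrots 0.07143, avocado 0.032, tempeh 0.02885, bell pepper 0.02857.
Take 2 servings of carrots: uses 84 kcal, +6.0 g fiber (running total 6.0 g).
Take 2.972 servings of avocado: uses 743 kcal, +23.8 g fiber (running total 29.8 g).
Greedy by best ratio exhausts the calories allowance optimally: 29.8 g.

29.8 g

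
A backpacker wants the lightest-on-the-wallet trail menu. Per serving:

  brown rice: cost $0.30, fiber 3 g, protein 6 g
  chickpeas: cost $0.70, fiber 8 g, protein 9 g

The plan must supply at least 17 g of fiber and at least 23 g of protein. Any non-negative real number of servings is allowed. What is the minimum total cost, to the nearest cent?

$1.54

This is a tiny linear program; its minimum lies at a vertex of the feasible set. List the vertices and price them.
brown rice only: max(17/3, 23/6) = 5.667 servings → $1.70.
chickpeas only: max(17/8, 23/9) = 2.556 servings → $1.79.
brown rice + chickpeas with both tight: 1.476 servings and 1.571 servings → $1.54.
Cheapest feasible corner: $1.54.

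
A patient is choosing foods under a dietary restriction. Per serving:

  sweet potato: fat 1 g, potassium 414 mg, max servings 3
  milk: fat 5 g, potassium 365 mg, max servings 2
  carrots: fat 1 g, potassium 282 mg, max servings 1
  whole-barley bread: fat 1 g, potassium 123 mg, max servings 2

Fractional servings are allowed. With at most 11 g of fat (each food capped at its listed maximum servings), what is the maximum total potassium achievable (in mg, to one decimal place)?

Potassium per g fat: sweet potato 414, carrots 282, whole-barley bread 123, milk 73.
Take 3 servings of sweet potato: uses 3 g fat, +1242.0 mg potassium (running total 1242.0 mg).
Take 1 serving of carrots: uses 1 g fat, +282.0 mg potassium (running total 1524.0 mg).
Take 2 servings of whole-barley bread: uses 2 g fat, +246.0 mg potassium (running total 1770.0 mg).
Take 1 serving of milk: uses 5 g fat, +365.0 mg potassium (running total 2135.0 mg).
Filling greedily by potassium-per-g fat is optimal for one linear limit, giving 2135.0 mg.

2135.0 mg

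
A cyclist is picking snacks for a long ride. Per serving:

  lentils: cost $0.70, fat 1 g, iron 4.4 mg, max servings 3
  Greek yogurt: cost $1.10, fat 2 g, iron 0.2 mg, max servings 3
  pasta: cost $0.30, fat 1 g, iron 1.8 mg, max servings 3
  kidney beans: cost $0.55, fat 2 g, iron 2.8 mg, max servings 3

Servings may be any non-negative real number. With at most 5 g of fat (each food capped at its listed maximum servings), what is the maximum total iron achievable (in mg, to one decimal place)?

16.8 mg

Iron per g fat: lentils 4.4, pasta 1.8, kidney beans 1.4, Greek yogurt 0.1.
Take 3 servings of lentils: uses 3 g fat, +13.2 mg iron (running total 13.2 mg).
Take 2 servings of pasta: uses 2 g fat, +3.6 mg iron (running total 16.8 mg).
Greedy by best ratio exhausts the fat allowance optimally: 16.8 mg.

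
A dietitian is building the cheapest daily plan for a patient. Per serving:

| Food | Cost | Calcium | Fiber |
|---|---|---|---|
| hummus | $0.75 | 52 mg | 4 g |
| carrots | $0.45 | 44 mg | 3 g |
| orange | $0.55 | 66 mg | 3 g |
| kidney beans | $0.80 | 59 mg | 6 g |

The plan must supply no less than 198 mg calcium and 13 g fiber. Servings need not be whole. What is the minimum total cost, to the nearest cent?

$1.98

Minimising a linear cost over {calcium ≥ 198, fiber ≥ 13, servings ≥ 0} — the optimum is at a vertex, using one or two foods.
hummus only: max(198/52, 13/4) = 3.808 servings → $2.86.
carrots only: max(198/44, 13/3) = 4.5 servings → $2.02.
orange only: max(198/66, 13/3) = 4.333 servings → $2.38.
kidney beans only: max(198/59, 13/6) = 3.356 servings → $2.68.
hummus + carrots: intersection lies outside the first quadrant.
hummus + orange with both tight: 2.444 servings and 1.074 servings → $2.42.
hummus + kidney beans: intersection lies outside the first quadrant.
carrots + orange with both tight: 4 servings and 0.3333 servings → $1.98.
carrots + kidney beans: the both-tight solution has a negative serving — not a feasible corner.
orange + kidney beans with both tight: 1.922 servings and 1.205 servings → $2.02.
Cheapest feasible corner: $1.98.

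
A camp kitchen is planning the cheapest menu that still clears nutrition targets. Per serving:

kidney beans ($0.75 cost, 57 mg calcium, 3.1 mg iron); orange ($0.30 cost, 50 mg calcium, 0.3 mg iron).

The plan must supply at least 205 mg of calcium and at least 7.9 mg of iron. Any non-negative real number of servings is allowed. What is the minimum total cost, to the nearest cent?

kidney beans only: max(205/57, 7.9/3.1) = 3.596 servings → $2.70.
orange only: max(205/50, 7.9/0.3) = 26.33 servings → $7.90.
kidney beans + orange with both tight: 2.418 servings and 1.343 servings → $2.22.
So the least-cost plan costs $2.22.

$2.22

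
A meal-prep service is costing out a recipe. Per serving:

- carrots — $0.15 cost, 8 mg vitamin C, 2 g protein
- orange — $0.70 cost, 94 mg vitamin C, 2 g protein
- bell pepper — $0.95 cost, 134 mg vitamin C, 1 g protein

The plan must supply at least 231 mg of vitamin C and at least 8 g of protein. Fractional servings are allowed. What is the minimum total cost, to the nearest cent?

Check every corner: each single food scaled to meet both minima, and each pair solved so both constraints bind.
carrots only: max(231/8, 8/2) = 28.88 servings → $4.33.
orange only: max(231/94, 8/2) = 4 servings → $2.80.
bell pepper only: max(231/134, 8/1) = 8 servings → $7.60.
carrots + orange with both tight: 1.686 servings and 2.314 servings → $1.87.
carrots + bell pepper with both tight: 3.235 servings and 1.531 servings → $1.94.
orange + bell pepper: intersection lies outside the first quadrant.
The minimum over all feasible corners is $1.87.

$1.87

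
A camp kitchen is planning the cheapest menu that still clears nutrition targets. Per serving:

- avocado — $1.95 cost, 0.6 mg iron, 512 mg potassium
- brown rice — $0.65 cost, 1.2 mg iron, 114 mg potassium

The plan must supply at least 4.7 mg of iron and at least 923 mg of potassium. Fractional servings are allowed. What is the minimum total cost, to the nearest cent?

At the optimum either one food covers both requirements or two foods hit both targets exactly; no other combination can be cheaper.
avocado only: max(4.7/0.6, 923/512) = 7.833 servings → $15.28.
brown rice only: max(4.7/1.2, 923/114) = 8.096 servings → $5.26.
avocado + brown rice with both tight: 1.047 servings and 3.393 servings → $4.25.
The minimum over all feasible corners is $4.25.

$4.25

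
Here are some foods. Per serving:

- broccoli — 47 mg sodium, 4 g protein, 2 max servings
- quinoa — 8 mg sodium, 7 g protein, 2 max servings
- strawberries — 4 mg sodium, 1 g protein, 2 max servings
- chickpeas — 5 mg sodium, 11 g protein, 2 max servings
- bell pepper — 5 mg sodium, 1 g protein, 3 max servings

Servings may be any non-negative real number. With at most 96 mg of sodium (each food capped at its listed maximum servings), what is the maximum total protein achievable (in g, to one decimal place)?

45.0 g

Protein per mg sodium: chickpeas 2.2, quinoa 0.875, strawberries 0.25, bell pepper 0.2, broccoli 0.08511.
Take 2 servings of chickpeas: uses 10 mg sodium, +22.0 g protein (running total 22.0 g).
Take 2 servings of quinoa: uses 16 mg sodium, +14.0 g protein (running total 36.0 g).
Take 2 servings of strawberries: uses 8 mg sodium, +2.0 g protein (running total 38.0 g).
Take 3 servings of bell pepper: uses 15 mg sodium, +3.0 g protein (running total 41.0 g).
Take 1 serving of broccoli: uses 47 mg sodium, +4.0 g protein (running total 45.0 g).
Filling greedily by protein-per-mg sodium is optimal for one linear limit, giving 45.0 g.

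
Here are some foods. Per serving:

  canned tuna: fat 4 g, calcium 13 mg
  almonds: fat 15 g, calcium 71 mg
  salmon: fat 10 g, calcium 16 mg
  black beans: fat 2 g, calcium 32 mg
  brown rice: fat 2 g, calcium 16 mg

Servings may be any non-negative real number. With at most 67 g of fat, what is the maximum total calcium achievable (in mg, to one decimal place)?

Calcium per g fat: black beans 16, brown rice 8, almonds 4.733, canned tuna 3.25, salmon 1.6.
With no serving limits, spend the whole fat allowance on black beans: 67 g / 2 g × 32 mg = 1072.0 mg.

1072.0 mg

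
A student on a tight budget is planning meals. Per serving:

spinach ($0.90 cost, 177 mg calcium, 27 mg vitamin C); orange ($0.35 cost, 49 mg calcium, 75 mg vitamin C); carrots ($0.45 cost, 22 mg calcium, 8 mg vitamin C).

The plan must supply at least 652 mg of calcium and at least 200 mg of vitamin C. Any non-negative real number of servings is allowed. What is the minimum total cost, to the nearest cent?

spinach only: max(652/177, 200/27) = 7.407 servings → $6.67.
orange only: max(652/49, 200/75) = 13.31 servings → $4.66.
carrots only: max(652/22, 200/8) = 29.64 servings → $13.34.
spinach + orange with both tight: 3.271 servings and 1.489 servings → $3.47.
spinach + carrots with both tight: 0.9927 servings and 21.65 servings → $10.64.
orange + carrots: intersection lies outside the first quadrant.
So the least-cost plan costs $3.47.

$3.47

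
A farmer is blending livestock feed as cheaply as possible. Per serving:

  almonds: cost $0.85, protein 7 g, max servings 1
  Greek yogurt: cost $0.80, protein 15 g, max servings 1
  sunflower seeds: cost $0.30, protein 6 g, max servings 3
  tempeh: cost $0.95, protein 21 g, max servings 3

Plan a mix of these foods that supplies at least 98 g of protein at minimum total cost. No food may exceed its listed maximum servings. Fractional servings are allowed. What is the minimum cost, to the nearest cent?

Cost per g of protein: tempeh $0.0452, sunflower seeds $0.0500, Greek yogurt $0.0533, almonds $0.1214.
Take 3 servings of tempeh: +63.0 g protein for $2.85 (total $2.85, still need 35.0 g).
Take 3 servings of sunflower seeds: +18.0 g protein for $0.90 (total $3.75, still need 17.0 g).
Take 1 serving of Greek yogurt: +15.0 g protein for $0.80 (total $4.55, still need 2.0 g).
Take 0.2857 servings of almonds: +2.0 g protein for $0.24 (total $4.79, still need 0.0 g).
Greedy by cheapest-per-g is optimal for a single linear constraint, so the minimum cost is $4.79.

$4.79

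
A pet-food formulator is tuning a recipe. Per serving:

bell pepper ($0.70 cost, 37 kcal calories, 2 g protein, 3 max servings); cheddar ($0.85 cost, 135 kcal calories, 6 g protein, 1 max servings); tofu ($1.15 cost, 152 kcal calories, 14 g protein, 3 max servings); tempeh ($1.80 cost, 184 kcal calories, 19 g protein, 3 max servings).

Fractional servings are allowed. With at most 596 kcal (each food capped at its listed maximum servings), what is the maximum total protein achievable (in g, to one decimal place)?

61.1 g

Protein per kcal: tempeh 0.1033, tofu 0.09211, bell pepper 0.05405, cheddar 0.04444.
Take 3 servings of tempeh: uses 552 kcal, +57.0 g protein (running total 57.0 g).
Take 0.2895 servings of tofu: uses 44 kcal, +4.1 g protein (running total 61.1 g).
Filling greedily by protein-per-kcal is optimal for one linear limit, giving 61.1 g.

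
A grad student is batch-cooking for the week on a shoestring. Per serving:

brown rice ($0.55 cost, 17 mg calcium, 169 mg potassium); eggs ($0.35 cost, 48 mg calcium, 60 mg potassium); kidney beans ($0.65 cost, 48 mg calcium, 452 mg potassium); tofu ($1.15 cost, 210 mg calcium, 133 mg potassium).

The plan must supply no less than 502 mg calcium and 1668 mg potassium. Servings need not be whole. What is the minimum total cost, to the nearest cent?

$3.99

This is a tiny linear program; its minimum lies at a vertex of the feasible set. List the vertices and price them.
brown rice only: max(502/17, 1668/169) = 29.53 servings → $16.24.
eggs only: max(502/48, 1668/60) = 27.8 servings → $9.73.
kidney beans only: max(502/48, 1668/452) = 10.46 servings → $6.80.
tofu only: max(502/210, 1668/133) = 12.54 servings → $14.42.
brown rice + eggs with both tight: 7.042 servings and 7.964 servings → $6.66.
brown rice + kidney beans: intersection lies outside the first quadrant.
brown rice + tofu with both tight: 8.532 servings and 1.7 servings → $6.65.
eggs + kidney beans with both tight: 7.804 servings and 2.654 servings → $4.46.
eggs + tofu: intersection lies outside the first quadrant.
kidney beans + tofu with both tight: 3.202 servings and 1.659 servings → $3.99.
So the least-cost plan costs $3.99.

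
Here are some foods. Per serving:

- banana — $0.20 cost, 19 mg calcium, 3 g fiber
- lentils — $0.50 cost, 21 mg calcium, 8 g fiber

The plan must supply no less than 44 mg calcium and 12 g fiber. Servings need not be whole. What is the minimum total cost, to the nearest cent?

$0.76

The cheapest plan sits at a corner of the feasible region — with two constraints it uses at most two foods.
banana only: max(44/19, 12/3) = 4 servings → $0.80.
lentils only: max(44/21, 12/8) = 2.095 servings → $1.05.
banana + lentils with both tight: 1.124 servings and 1.079 servings → $0.76.
The minimum over all feasible corners is $0.76.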